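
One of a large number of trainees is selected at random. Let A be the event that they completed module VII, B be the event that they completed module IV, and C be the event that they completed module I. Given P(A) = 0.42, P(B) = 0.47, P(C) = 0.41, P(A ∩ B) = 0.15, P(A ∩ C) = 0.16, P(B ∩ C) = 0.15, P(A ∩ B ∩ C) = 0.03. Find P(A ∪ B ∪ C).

0.87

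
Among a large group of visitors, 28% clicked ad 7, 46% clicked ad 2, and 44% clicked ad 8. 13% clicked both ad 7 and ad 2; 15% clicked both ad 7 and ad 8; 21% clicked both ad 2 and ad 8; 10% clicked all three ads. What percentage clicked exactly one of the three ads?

Using the inclusion–exclusion count for exactly one event:
P(exactly one) = 28 + 46 + 44 − 2·13 − 2·15 − 2·21 + 3·10 = 50%

50%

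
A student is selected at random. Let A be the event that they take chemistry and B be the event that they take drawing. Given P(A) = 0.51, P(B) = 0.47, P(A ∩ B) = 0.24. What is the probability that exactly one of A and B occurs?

0.50

Using the inclusion–exclusion count for exactly one event:
P(exactly one) = 0.51 + 0.47 − 2·0.24 = 0.50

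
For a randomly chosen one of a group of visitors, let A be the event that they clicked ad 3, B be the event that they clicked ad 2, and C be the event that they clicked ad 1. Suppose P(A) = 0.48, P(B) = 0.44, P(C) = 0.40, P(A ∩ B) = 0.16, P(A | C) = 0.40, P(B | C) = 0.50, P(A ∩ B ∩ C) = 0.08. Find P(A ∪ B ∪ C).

0.88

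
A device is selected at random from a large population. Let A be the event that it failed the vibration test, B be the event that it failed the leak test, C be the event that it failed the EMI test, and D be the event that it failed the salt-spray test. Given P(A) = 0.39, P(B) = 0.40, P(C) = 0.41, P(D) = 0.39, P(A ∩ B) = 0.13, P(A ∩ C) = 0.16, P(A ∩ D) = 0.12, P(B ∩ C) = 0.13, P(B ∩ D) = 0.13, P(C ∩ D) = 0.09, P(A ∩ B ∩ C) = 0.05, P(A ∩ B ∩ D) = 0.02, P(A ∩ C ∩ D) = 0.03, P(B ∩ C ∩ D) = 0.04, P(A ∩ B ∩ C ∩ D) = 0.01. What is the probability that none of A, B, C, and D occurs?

0.04

By inclusion-exclusion,
P(A ∪ B ∪ C ∪ D) = 0.39 + 0.40 + 0.41 + 0.39 − 0.13 − 0.16 − 0.12 − 0.13 − 0.13 − 0.09 + 0.05 + 0.02 + 0.03 + 0.04 − 0.01 = 0.96
P(none) = 1 − 0.96 = 0.04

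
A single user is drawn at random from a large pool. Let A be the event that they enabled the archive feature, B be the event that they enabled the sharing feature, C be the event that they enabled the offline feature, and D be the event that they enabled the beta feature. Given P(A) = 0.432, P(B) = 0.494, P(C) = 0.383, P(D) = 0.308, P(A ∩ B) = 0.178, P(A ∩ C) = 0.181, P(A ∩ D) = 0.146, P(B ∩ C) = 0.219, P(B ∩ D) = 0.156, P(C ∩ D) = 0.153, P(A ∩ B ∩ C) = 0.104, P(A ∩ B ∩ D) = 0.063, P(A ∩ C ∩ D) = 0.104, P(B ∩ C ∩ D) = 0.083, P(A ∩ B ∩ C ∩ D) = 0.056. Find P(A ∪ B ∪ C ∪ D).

0.882

Apply inclusion-exclusion:
P(A ∪ B ∪ C ∪ D) = 0.432 + 0.494 + 0.383 + 0.308 − 0.178 − 0.181 − 0.146 − 0.219 − 0.156 − 0.153 + 0.104 + 0.063 + 0.104 + 0.083 − 0.056 = 0.882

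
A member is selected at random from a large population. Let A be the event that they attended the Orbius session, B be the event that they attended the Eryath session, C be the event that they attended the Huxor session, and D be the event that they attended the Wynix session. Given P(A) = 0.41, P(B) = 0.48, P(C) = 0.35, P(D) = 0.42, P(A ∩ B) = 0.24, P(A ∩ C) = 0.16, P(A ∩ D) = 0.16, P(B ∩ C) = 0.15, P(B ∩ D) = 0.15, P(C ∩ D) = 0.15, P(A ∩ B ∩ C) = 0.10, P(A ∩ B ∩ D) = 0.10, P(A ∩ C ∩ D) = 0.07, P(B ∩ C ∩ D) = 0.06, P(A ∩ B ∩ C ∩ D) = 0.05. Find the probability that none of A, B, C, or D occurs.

P(A ∪ B ∪ C ∪ D) = 0.41 + 0.48 + 0.35 + 0.42 − 0.24 − 0.16 − 0.16 − 0.15 − 0.15 − 0.15 + 0.10 + 0.10 + 0.07 + 0.06 − 0.05 = 0.93
P(none) = 1 − 0.93 = 0.07

0.07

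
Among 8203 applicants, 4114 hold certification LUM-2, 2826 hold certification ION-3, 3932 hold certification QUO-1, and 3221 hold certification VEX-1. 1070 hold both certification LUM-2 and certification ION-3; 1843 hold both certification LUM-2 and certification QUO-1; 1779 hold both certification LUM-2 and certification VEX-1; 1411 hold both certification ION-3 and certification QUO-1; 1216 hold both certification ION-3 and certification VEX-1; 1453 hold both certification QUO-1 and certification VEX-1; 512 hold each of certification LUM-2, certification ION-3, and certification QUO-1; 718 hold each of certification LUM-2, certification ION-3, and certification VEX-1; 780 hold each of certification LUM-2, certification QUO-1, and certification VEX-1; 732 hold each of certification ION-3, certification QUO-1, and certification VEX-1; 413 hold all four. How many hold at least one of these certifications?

7650

|union| = 4114 + 2826 + 3932 + 3221 − 1070 − 1843 − 1779 − 1411 − 1216 − 1453 + 512 + 718 + 780 + 732 − 413 = 7650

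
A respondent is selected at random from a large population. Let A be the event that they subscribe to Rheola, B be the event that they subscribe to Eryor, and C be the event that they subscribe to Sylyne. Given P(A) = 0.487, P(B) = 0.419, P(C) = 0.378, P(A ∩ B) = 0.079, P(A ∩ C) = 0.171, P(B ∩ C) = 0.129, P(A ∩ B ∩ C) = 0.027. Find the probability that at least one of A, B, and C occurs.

0.932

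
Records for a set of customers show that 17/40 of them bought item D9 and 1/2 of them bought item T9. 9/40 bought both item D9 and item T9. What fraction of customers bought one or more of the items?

P(≥1) = 17/40 + 1/2 − 9/40 = 7/10

7/10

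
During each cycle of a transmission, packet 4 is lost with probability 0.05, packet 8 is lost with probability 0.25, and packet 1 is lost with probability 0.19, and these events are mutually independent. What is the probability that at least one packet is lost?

P(none) = (1 − 0.05) × (1 − 0.25) × (1 − 0.19) = 0.95 × 0.75 × 0.81 = 0.577125
P(at least one) = 1 − 0.577125 = 0.422875

0.422875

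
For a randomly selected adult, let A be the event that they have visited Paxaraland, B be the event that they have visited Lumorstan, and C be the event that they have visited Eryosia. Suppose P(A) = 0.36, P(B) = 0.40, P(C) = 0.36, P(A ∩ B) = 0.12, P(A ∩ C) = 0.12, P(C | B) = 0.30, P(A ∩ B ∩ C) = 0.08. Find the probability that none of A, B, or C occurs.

0.16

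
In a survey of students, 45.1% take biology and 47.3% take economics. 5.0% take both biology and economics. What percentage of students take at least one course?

87.4%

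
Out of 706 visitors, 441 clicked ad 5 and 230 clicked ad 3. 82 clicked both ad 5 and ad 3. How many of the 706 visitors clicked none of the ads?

Using inclusion–exclusion:
N(≥1) = 441 + 230 − 82 = 589
None: 706 − 589 = 117

117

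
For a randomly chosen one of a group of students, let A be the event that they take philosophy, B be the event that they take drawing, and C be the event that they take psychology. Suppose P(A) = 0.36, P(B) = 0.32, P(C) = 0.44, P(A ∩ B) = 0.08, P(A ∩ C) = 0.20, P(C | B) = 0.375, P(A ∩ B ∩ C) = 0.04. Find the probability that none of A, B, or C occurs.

0.24

P(B ∩ C) = P(B)·P(C|B) = 0.32 × 0.375 = 0.12
P(A ∪ B ∪ C) = 0.36 + 0.32 + 0.44 − 0.08 − 0.20 − 0.12 + 0.04 = 0.76
P(none) = 1 − 0.76 = 0.24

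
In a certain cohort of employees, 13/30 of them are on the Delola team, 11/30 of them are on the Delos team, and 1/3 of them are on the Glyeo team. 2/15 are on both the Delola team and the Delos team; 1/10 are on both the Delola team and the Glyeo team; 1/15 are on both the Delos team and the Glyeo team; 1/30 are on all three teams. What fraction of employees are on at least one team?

13/15

Using inclusion–exclusion:
P(≥1) = 13/30 + 11/30 + 1/3 − 2/15 − 1/10 − 1/15 + 1/30 = 13/15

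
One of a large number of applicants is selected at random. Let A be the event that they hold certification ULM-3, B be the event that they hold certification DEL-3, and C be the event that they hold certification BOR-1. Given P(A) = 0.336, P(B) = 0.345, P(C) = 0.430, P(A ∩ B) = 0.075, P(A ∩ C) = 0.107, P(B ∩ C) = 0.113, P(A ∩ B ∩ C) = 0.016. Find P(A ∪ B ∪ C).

P(A ∪ B ∪ C) = 0.336 + 0.345 + 0.430 − 0.075 − 0.107 − 0.113 + 0.016 = 0.832

0.832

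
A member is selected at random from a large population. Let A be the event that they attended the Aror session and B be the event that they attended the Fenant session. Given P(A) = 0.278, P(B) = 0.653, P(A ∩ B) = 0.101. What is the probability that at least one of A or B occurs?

0.830

Inclusion–exclusion gives
P(A ∪ B) = 0.278 + 0.653 − 0.101 = 0.830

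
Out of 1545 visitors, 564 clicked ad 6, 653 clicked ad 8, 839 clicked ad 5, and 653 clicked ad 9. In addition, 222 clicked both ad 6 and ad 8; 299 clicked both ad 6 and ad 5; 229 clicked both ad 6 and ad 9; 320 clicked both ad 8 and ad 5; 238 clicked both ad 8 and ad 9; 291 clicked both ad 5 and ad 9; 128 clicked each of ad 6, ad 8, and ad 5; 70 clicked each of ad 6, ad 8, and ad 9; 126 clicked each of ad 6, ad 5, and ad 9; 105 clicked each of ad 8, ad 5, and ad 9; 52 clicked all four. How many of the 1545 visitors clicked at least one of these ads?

1487

N(≥1) = 564 + 653 + 839 + 653 − 222 − 299 − 229 − 320 − 238 − 291 + 128 + 70 + 126 + 105 − 52 = 1487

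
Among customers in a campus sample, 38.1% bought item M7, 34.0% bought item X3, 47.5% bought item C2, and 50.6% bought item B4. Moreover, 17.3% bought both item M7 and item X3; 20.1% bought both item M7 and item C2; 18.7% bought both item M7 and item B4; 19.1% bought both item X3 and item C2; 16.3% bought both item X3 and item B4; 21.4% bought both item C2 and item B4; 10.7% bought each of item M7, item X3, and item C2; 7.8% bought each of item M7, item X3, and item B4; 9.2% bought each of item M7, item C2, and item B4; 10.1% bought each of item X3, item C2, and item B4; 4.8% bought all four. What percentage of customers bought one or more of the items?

Inclusion–exclusion gives
P(≥1) = 38.1 + 34.0 + 47.5 + 50.6 − 17.3 − 20.1 − 18.7 − 19.1 − 16.3 − 21.4 + 10.7 + 7.8 + 9.2 + 10.1 − 4.8 = 90.3%

90.3%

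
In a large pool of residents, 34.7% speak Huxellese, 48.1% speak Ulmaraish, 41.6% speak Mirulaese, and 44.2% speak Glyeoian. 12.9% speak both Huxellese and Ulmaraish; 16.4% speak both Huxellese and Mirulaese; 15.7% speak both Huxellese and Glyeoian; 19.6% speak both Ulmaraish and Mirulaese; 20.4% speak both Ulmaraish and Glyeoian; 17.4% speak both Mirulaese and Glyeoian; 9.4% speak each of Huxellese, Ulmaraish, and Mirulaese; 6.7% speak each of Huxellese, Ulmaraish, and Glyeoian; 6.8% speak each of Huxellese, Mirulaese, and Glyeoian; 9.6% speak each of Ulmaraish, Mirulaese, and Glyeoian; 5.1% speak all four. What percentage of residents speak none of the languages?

Apply inclusion-exclusion:
P(union) = 34.7 + 48.1 + 41.6 + 44.2 − 12.9 − 16.4 − 15.7 − 19.6 − 20.4 − 17.4 + 9.4 + 6.7 + 6.8 + 9.6 − 5.1 = 93.6%
P(none) = 100% − 93.6% = 6.4%

6.4%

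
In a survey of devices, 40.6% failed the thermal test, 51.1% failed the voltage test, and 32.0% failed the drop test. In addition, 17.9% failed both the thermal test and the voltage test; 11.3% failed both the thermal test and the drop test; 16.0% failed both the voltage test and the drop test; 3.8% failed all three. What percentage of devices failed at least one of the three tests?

By inclusion-exclusion,
P(at least one) = 40.6 + 51.1 + 32.0 − 17.9 − 11.3 − 16.0 + 3.8 = 82.3%

82.3%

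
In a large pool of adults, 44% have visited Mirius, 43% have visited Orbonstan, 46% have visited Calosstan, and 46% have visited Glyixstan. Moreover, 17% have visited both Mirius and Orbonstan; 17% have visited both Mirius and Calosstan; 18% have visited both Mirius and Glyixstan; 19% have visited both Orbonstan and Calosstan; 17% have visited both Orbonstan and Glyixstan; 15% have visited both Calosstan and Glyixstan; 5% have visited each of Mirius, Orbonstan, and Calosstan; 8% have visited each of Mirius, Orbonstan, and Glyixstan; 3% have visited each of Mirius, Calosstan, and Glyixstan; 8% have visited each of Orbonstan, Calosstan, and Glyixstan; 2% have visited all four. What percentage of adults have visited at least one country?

P(at least one) = 44 + 43 + 46 + 46 − 17 − 17 − 18 − 19 − 17 − 15 + 5 + 8 + 3 + 8 − 2 = 98%

98%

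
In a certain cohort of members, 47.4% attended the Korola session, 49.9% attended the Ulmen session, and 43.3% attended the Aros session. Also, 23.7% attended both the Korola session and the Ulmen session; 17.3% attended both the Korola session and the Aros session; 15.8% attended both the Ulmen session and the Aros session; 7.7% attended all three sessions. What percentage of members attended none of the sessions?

Apply inclusion-exclusion:
P(≥1) = 47.4 + 49.9 + 43.3 − 23.7 − 17.3 − 15.8 + 7.7 = 91.5%
P(none) = 100% − 91.5% = 8.5%

8.5%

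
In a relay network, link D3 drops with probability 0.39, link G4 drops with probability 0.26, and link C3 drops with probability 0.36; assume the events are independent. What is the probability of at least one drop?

Since the events are independent, P(none) is the product of the individual non-occurrence probabilities.
P(none) = (1 − 0.39) × (1 − 0.26) × (1 − 0.36) = 0.61 × 0.74 × 0.64 = 0.288896
P(at least one) = 1 − 0.288896 = 0.711104

0.711104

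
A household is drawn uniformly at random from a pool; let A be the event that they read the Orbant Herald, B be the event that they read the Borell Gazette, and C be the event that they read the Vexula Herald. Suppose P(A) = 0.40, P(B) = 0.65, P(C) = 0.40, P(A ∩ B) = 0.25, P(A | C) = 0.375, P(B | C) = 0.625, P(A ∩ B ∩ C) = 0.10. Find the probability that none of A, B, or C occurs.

0.10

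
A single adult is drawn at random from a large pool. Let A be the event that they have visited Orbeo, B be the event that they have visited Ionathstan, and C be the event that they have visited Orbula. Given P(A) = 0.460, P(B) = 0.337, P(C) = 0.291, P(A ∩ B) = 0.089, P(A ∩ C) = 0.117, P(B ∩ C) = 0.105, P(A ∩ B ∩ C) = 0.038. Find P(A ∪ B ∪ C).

0.815

Using inclusion–exclusion:
P(A ∪ B ∪ C) = 0.460 + 0.337 + 0.291 − 0.089 − 0.117 − 0.105 + 0.038 = 0.815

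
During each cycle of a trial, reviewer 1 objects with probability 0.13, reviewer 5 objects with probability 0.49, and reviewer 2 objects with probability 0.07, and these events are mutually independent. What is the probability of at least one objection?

0.587359

P(none) = (1 − 0.13) × (1 − 0.49) × (1 − 0.07) = 0.87 × 0.51 × 0.93 = 0.412641
P(at least one) = 1 − 0.412641 = 0.587359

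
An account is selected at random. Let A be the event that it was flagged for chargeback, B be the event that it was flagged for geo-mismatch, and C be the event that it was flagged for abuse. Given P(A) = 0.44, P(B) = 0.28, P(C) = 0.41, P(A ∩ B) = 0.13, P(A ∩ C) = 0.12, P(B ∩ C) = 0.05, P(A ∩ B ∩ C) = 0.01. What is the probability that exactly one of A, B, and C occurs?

0.56

P(exactly one) = 0.44 + 0.28 + 0.41 − 2·0.13 − 2·0.12 − 2·0.05 + 3·0.01 = 0.56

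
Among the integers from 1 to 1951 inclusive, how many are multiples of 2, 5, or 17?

Inclusion–exclusion gives
⌊1951/2⌋ + ⌊1951/5⌋ + ⌊1951/17⌋ − ⌊1951/10⌋ − ⌊1951/34⌋ − ⌊1951/85⌋ + ⌊1951/170⌋ = 975 + 390 + 114 − 195 − 57 − 22 + 11 = 1216

1216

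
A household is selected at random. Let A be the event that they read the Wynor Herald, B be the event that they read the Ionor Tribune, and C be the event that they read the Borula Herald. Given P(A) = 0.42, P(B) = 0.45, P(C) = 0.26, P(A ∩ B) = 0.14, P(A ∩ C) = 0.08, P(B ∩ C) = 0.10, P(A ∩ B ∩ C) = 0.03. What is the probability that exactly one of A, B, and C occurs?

P(exactly one) = 0.42 + 0.45 + 0.26 − 2·0.14 − 2·0.08 − 2·0.10 + 3·0.03 = 0.58

0.58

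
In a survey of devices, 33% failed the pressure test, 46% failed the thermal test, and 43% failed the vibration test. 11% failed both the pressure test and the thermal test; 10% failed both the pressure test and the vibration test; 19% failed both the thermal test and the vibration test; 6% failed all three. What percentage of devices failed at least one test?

Apply inclusion-exclusion:
P(at least one) = 33 + 46 + 43 − 11 − 10 − 19 + 6 = 88%

88%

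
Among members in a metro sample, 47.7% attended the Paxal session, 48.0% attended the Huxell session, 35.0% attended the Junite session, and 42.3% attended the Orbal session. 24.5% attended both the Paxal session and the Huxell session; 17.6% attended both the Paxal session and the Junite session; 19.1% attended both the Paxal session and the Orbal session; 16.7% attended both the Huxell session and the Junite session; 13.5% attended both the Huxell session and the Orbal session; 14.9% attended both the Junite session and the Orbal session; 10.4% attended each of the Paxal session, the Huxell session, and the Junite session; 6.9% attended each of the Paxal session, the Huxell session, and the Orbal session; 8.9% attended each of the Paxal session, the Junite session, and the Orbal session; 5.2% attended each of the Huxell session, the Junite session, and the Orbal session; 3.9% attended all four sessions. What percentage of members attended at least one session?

P(union) = 47.7 + 48.0 + 35.0 + 42.3 − 24.5 − 17.6 − 19.1 − 16.7 − 13.5 − 14.9 + 10.4 + 6.9 + 8.9 + 5.2 − 3.9 = 94.2%

94.2%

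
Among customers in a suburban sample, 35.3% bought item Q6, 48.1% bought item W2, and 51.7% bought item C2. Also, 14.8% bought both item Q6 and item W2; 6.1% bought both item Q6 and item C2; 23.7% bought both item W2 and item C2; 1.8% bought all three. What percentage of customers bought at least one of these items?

By inclusion-exclusion,
P(≥1) = 35.3 + 48.1 + 51.7 − 14.8 − 6.1 − 23.7 + 1.8 = 92.3%

92.3%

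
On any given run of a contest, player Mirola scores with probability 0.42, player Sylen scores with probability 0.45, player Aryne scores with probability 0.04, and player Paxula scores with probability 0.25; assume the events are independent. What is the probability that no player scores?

0.22968

Since the events are independent, P(none) is the product of the individual non-occurrence probabilities.
P(none) = (1 − 0.42) × (1 − 0.45) × (1 − 0.04) × (1 − 0.25) = 0.58 × 0.55 × 0.96 × 0.75 = 0.22968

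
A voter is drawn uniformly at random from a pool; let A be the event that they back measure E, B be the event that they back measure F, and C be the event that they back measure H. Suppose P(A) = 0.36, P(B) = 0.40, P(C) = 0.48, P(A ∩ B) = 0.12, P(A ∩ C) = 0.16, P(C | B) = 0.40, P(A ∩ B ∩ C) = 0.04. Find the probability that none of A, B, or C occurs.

0.16

P(B ∩ C) = P(B)·P(C|B) = 0.40 × 0.40 = 0.16
P(A ∪ B ∪ C) = 0.36 + 0.40 + 0.48 − 0.12 − 0.16 − 0.16 + 0.04 = 0.84
P(none) = 1 − 0.84 = 0.16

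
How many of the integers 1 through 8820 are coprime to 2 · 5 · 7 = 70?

3024

By inclusion–exclusion:
floor(8820/2) + floor(8820/5) + floor(8820/7) − floor(8820/10) − floor(8820/14) − floor(8820/35) + floor(8820/70) = 4410 + 1764 + 1260 − 882 − 630 − 252 + 126 = 5796
8820 − 5796 = 3024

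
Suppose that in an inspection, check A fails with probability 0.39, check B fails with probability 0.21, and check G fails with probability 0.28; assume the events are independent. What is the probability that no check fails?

0.346968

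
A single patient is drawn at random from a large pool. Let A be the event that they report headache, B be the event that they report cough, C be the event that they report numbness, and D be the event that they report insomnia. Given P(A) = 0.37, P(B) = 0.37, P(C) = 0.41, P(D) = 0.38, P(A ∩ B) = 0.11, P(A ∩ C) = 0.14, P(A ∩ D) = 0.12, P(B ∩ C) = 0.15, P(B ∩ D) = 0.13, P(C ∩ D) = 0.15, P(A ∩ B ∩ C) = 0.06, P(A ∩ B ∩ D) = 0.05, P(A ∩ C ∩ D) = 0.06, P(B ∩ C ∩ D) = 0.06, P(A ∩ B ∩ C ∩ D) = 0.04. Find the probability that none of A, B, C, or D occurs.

Apply inclusion-exclusion:
P(A ∪ B ∪ C ∪ D) = 0.37 + 0.37 + 0.41 + 0.38 − 0.11 − 0.14 − 0.12 − 0.15 − 0.13 − 0.15 + 0.06 + 0.05 + 0.06 + 0.06 − 0.04 = 0.92
P(none) = 1 − 0.92 = 0.08

0.08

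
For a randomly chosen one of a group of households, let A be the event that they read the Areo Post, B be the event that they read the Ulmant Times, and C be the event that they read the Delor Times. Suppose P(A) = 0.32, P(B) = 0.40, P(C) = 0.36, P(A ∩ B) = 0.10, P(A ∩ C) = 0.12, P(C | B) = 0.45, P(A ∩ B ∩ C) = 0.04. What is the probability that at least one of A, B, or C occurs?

0.72

P(B ∩ C) = P(B)·P(C|B) = 0.40 × 0.45 = 0.18
Using inclusion–exclusion:
P(A ∪ B ∪ C) = 0.32 + 0.40 + 0.36 − 0.10 − 0.12 − 0.18 + 0.04 = 0.72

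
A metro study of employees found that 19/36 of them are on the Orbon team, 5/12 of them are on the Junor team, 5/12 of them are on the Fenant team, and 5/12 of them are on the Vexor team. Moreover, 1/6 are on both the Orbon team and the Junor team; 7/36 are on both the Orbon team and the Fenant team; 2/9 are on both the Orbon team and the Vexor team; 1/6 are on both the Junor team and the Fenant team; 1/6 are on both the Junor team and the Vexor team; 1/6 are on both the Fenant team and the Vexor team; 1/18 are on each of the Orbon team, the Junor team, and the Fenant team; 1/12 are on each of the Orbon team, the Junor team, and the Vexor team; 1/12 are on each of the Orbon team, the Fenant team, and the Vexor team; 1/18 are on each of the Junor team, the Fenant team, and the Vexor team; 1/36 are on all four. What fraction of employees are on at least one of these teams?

Inclusion–exclusion gives
P(at least one) = 19/36 + 5/12 + 5/12 + 5/12 − 1/6 − 7/36 − 2/9 − 1/6 − 1/6 − 1/6 + 1/18 + 1/12 + 1/12 + 1/18 − 1/36 = 17/18

17/18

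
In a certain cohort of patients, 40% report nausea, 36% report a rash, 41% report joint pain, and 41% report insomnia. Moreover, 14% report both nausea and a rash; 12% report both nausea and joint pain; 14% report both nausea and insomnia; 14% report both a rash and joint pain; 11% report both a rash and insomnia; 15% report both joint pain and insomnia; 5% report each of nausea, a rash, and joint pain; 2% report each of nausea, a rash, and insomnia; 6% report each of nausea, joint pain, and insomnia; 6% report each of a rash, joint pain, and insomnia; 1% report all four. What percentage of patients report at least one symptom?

Inclusion–exclusion gives
P(union) = 40 + 36 + 41 + 41 − 14 − 12 − 14 − 14 − 11 − 15 + 5 + 2 + 6 + 6 − 1 = 96%

96%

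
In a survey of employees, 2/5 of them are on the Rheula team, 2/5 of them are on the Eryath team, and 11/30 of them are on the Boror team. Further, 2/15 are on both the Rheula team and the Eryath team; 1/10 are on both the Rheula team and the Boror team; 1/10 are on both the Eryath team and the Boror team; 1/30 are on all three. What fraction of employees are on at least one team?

13/15

Apply inclusion-exclusion:
P(≥1) = 2/5 + 2/5 + 11/30 − 2/15 − 1/10 − 1/10 + 1/30 = 13/15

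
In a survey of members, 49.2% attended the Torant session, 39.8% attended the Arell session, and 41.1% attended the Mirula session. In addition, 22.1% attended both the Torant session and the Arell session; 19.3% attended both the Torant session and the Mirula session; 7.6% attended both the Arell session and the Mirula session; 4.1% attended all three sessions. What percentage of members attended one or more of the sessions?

Using inclusion–exclusion:
P(≥1) = 49.2 + 39.8 + 41.1 − 22.1 − 19.3 − 7.6 + 4.1 = 85.2%

85.2%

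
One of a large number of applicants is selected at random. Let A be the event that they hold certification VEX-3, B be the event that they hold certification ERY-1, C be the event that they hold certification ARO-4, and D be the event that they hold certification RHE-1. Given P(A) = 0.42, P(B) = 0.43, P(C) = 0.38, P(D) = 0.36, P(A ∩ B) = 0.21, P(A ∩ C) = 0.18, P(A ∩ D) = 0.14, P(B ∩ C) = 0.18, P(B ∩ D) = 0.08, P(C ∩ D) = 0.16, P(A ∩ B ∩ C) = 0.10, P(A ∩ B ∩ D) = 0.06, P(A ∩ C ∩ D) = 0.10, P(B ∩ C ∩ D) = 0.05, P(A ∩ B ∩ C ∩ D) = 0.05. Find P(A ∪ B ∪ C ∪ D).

P(A ∪ B ∪ C ∪ D) = 0.42 + 0.43 + 0.38 + 0.36 − 0.21 − 0.18 − 0.14 − 0.18 − 0.08 − 0.16 + 0.10 + 0.06 + 0.10 + 0.05 − 0.05 = 0.90

0.90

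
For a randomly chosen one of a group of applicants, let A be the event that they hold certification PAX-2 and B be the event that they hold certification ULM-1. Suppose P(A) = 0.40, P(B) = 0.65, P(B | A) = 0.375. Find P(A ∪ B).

0.90

P(A ∩ B) = P(A)·P(B|A) = 0.40 × 0.375 = 0.15
By inclusion–exclusion:
P(A ∪ B) = 0.40 + 0.65 − 0.15 = 0.90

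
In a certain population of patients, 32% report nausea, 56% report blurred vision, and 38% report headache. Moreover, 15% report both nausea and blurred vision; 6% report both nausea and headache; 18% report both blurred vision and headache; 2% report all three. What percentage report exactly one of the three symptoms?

54%

Using the inclusion–exclusion count for exactly one event:
P(exactly one) = 32 + 56 + 38 − 2·15 − 2·6 − 2·18 + 3·2 = 54%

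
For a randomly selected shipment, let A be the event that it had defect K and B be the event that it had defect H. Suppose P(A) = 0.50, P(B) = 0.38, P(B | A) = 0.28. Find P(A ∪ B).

P(A ∩ B) = P(A)·P(B|A) = 0.50 × 0.28 = 0.14
P(A ∪ B) = 0.50 + 0.38 − 0.14 = 0.74

0.74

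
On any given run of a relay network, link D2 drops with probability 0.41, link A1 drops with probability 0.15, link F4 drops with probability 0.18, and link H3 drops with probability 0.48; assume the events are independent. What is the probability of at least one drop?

0.7861604

P(none) = (1 − 0.41) × (1 − 0.15) × (1 − 0.18) × (1 − 0.48) = 0.59 × 0.85 × 0.82 × 0.52 = 0.2138396
P(at least one) = 1 − 0.2138396 = 0.7861604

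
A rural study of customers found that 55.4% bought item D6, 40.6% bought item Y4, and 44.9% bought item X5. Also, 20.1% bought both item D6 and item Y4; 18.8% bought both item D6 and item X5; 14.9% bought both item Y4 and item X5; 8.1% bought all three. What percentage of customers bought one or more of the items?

95.2%

Apply inclusion-exclusion:
P(union) = 55.4 + 40.6 + 44.9 − 20.1 − 18.8 − 14.9 + 8.1 = 95.2%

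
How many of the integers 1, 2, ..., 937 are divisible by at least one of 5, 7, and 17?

By inclusion–exclusion:
floor(937/5) + floor(937/7) + floor(937/17) − floor(937/35) − floor(937/85) − floor(937/119) + floor(937/595) = 187 + 133 + 55 − 26 − 11 − 7 + 1 = 332

332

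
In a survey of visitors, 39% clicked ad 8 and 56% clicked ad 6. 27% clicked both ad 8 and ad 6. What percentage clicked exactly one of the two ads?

41%

By inclusion–exclusion (exactly-one form):
P(exactly one) = 39 + 56 − 2·27 = 41%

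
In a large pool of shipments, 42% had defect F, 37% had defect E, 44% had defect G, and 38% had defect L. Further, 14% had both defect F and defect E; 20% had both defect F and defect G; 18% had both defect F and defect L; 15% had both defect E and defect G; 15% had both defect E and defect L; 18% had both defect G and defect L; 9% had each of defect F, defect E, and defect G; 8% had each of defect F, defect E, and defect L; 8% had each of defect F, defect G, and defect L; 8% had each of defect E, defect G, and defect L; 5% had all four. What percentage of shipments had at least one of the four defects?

P(at least one) = 42 + 37 + 44 + 38 − 14 − 20 − 18 − 15 − 15 − 18 + 9 + 8 + 8 + 8 − 5 = 89%

89%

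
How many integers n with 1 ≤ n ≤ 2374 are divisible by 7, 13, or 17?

606

By inclusion–exclusion:
⌊2374/7⌋ + ⌊2374/13⌋ + ⌊2374/17⌋ − ⌊2374/91⌋ − ⌊2374/119⌋ − ⌊2374/221⌋ + ⌊2374/1547⌋ = 339 + 182 + 139 − 26 − 19 − 10 + 1 = 606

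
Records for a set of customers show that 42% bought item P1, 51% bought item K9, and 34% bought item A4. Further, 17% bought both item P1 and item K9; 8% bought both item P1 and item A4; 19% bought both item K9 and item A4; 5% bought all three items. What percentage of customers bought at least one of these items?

88%

P(union) = 42 + 51 + 34 − 17 − 8 − 19 + 5 = 88%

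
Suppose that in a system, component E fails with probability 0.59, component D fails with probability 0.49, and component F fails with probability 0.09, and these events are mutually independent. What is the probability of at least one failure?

P(none) = (1 − 0.59) × (1 − 0.49) × (1 − 0.09) = 0.41 × 0.51 × 0.91 = 0.190281
P(at least one) = 1 − 0.190281 = 0.809719

0.809719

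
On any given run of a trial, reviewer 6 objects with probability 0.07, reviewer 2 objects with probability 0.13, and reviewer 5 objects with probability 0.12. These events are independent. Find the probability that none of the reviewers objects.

P(none) = (1 − 0.07) × (1 − 0.13) × (1 − 0.12) = 0.93 × 0.87 × 0.88 = 0.712008

0.712008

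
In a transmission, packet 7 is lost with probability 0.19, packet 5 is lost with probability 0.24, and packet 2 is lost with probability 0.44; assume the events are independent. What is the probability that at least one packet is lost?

0.655264

Since the events are independent, P(none) is the product of the individual non-occurrence probabilities.
P(none) = (1 − 0.19) × (1 − 0.24) × (1 − 0.44) = 0.81 × 0.76 × 0.56 = 0.344736
P(at least one) = 1 − 0.344736 = 0.655264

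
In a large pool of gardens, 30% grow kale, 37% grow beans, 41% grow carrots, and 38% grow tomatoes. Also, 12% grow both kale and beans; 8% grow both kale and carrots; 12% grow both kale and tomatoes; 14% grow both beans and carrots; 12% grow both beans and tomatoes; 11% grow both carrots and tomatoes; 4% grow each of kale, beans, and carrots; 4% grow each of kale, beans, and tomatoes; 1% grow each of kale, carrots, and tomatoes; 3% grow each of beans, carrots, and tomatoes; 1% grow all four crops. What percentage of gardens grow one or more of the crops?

Inclusion–exclusion gives
P(union) = 30 + 37 + 41 + 38 − 12 − 8 − 12 − 14 − 12 − 11 + 4 + 4 + 1 + 3 − 1 = 88%

88%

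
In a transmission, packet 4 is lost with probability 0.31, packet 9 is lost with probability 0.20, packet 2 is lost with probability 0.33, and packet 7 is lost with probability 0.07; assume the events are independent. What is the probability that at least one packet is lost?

0.6560488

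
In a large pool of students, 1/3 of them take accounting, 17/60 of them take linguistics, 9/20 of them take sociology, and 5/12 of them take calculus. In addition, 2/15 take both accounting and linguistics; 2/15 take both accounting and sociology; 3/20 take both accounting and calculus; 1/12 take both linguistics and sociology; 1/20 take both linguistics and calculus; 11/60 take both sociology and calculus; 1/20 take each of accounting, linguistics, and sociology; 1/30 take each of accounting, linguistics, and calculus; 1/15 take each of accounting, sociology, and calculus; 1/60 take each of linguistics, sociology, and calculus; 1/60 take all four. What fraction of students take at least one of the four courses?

9/10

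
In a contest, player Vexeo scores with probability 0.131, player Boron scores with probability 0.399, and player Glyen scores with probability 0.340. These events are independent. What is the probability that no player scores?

P(none) = (1 − 0.131) × (1 − 0.399) × (1 − 0.340) = 0.869 × 0.601 × 0.660 = 0.34469754

0.34469754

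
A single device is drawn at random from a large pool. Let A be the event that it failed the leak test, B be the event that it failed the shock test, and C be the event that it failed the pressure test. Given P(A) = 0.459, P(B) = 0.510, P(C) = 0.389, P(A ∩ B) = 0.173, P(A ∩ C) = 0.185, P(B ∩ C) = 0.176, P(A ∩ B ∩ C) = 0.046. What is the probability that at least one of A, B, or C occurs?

Using inclusion–exclusion:
P(A ∪ B ∪ C) = 0.459 + 0.510 + 0.389 − 0.173 − 0.185 − 0.176 + 0.046 = 0.870

0.870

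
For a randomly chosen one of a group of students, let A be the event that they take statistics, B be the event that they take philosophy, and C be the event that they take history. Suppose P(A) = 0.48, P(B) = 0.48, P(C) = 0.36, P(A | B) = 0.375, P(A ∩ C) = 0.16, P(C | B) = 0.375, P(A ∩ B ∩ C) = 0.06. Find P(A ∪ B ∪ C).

0.86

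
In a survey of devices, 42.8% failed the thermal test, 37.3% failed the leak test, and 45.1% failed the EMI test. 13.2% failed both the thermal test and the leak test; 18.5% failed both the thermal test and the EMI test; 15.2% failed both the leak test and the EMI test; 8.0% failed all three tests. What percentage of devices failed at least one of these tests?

Inclusion–exclusion gives
P(union) = 42.8 + 37.3 + 45.1 − 13.2 − 18.5 − 15.2 + 8.0 = 86.3%

86.3%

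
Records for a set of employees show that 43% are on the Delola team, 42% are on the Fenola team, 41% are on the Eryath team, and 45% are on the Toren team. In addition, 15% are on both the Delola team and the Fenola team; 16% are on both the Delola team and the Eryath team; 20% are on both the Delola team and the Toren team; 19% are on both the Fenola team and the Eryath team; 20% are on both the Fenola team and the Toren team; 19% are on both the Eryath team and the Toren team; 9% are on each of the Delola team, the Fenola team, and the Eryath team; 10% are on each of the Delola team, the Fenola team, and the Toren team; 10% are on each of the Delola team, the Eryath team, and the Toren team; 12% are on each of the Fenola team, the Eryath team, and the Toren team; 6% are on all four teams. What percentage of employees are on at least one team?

97%

Apply inclusion-exclusion:
P(≥1) = 43 + 42 + 41 + 45 − 15 − 16 − 20 − 19 − 20 − 19 + 9 + 10 + 10 + 12 − 6 = 97%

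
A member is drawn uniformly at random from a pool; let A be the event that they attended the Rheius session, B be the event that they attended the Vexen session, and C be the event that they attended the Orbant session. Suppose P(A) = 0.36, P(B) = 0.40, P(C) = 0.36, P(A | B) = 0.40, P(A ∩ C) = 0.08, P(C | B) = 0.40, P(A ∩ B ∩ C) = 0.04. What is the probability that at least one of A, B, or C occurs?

0.76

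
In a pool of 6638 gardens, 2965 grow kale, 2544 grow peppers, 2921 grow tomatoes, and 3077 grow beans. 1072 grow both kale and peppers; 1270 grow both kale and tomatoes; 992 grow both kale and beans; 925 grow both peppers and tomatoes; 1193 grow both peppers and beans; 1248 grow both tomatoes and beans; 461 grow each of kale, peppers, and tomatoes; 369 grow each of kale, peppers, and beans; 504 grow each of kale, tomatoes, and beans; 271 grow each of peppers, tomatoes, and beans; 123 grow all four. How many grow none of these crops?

349

Apply inclusion-exclusion:
|union| = 2965 + 2544 + 2921 + 3077 − 1072 − 1270 − 992 − 925 − 1193 − 1248 + 461 + 369 + 504 + 271 − 123 = 6289
None: 6638 − 6289 = 349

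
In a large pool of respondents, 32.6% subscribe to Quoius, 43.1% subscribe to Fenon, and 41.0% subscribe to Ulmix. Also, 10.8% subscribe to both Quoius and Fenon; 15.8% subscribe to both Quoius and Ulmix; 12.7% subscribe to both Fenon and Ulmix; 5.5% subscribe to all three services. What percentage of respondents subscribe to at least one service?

82.9%

By inclusion–exclusion:
P(union) = 32.6 + 43.1 + 41.0 − 10.8 − 15.8 − 12.7 + 5.5 = 82.9%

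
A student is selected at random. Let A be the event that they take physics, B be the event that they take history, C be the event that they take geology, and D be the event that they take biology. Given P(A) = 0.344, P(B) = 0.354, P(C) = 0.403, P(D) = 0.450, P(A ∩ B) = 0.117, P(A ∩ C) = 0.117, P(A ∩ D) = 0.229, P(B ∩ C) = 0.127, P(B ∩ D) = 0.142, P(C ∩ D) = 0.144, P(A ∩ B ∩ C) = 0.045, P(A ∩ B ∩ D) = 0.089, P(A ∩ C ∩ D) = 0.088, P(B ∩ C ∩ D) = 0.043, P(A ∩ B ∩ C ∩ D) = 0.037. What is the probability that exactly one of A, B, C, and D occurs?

P(exactly one) = 0.344 + 0.354 + 0.403 + 0.450 − 2·0.117 − 2·0.117 − 2·0.229 − 2·0.127 − 2·0.142 − 2·0.144 + 3·0.045 + 3·0.089 + 3·0.088 + 3·0.043 − 4·0.037 = 0.446

0.446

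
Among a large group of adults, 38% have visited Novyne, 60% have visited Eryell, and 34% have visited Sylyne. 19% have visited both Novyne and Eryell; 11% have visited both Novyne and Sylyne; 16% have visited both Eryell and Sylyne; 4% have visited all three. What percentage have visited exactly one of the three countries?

52%

P(exactly one) = 38 + 60 + 34 − 2·19 − 2·11 − 2·16 + 3·4 = 52%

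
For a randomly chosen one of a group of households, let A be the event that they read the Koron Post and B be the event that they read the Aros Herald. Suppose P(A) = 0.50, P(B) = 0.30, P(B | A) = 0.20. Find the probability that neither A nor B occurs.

0.30

P(A ∩ B) = P(A)·P(B|A) = 0.50 × 0.20 = 0.10
P(A ∪ B) = 0.50 + 0.30 − 0.10 = 0.70
P(none) = 1 − 0.70 = 0.30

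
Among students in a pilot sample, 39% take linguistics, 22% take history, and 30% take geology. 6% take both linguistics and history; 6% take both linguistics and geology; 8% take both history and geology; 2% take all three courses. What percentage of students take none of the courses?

Apply inclusion-exclusion:
P(at least one) = 39 + 22 + 30 − 6 − 6 − 8 + 2 = 73%
P(none) = 100% − 73% = 27%

27%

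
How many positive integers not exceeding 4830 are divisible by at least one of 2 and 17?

Apply inclusion-exclusion:
2415 + 284 − 142 = 2557

2557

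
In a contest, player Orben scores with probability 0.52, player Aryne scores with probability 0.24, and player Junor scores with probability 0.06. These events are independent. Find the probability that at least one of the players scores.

0.657088

Independence gives P(none) = ∏(1 − pᵢ).
P(none) = (1 − 0.52) × (1 − 0.24) × (1 − 0.06) = 0.48 × 0.76 × 0.94 = 0.342912
P(at least one) = 1 − 0.342912 = 0.657088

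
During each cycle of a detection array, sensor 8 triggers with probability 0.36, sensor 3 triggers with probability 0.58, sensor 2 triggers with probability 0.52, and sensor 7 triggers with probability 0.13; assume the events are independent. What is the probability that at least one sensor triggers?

0.88774912

P(none) = (1 − 0.36) × (1 − 0.58) × (1 − 0.52) × (1 − 0.13) = 0.64 × 0.42 × 0.48 × 0.87 = 0.11225088
P(at least one) = 1 − 0.11225088 = 0.88774912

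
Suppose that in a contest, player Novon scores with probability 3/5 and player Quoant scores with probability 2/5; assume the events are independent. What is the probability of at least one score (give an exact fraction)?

19/25

Since the events are independent, P(none) is the product of the individual non-occurrence probabilities.
P(none) = (1 − 3/5) × (1 − 2/5) = 2/5 × 3/5 = 6/25
P(at least one) = 1 − 6/25 = 19/25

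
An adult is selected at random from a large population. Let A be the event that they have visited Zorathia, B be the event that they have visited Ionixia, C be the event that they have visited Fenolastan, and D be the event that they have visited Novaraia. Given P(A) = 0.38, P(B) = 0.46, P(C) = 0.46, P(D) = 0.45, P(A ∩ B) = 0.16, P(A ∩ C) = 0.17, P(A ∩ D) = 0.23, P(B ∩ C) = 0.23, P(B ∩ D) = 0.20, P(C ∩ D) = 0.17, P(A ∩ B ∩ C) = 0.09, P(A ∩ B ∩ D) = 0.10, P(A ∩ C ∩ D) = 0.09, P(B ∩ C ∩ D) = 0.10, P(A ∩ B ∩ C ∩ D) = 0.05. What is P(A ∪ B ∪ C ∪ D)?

P(A ∪ B ∪ C ∪ D) = 0.38 + 0.46 + 0.46 + 0.45 − 0.16 − 0.17 − 0.23 − 0.23 − 0.20 − 0.17 + 0.09 + 0.10 + 0.09 + 0.10 − 0.05 = 0.92

0.92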